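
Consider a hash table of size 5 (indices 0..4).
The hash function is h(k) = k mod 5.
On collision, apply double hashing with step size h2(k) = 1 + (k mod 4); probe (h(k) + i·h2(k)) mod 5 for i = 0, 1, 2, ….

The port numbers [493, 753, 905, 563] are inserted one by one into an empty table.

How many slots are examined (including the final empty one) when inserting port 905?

493 hashes to 3; slot 3 is free -> place at 3.
753 hashes to 3, h2=2; 3 taken -> place at 0.
905 hashes to 0, h2=2; 0 taken -> place at 2.
563 hashes to 3, h2=4; 3,2 taken -> place at 1.
Table: [753, 563, 905, 493, .]

2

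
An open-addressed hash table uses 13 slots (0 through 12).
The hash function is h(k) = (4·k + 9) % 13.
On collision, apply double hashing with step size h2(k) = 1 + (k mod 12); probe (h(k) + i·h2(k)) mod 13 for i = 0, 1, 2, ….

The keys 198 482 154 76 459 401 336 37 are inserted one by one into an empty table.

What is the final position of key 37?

198 hashes to 8; slot 8 is free -> place at 8.
482 hashes to 0; slot 0 is free -> place at 0.
154 hashes to 1; slot 1 is free -> place at 1.
76 hashes to 1, h2=5; 1 taken -> place at 6.
459 hashes to 12; slot 12 is free -> place at 12.
401 hashes to 1, h2=6; 1 taken -> place at 7.
336 hashes to 1, h2=1; 1 taken -> place at 2.
37 hashes to 1, h2=2; 1 taken -> place at 3.
Table: [482, 154, 336, 37, ., ., 76, 401, 198, ., ., ., 459]

3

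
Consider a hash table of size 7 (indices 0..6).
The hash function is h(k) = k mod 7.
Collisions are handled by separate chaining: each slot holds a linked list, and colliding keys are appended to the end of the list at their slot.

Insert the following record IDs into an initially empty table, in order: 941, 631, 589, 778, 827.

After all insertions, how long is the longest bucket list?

4

941 -> bucket 3
631 -> bucket 1
589 -> bucket 1 (collision)
778 -> bucket 1 (collision)
827 -> bucket 1 (collision)
Final buckets:
0: -
1: 631 -> 589 -> 778 -> 827
2: -
3: 941
4: -
5: -
6: -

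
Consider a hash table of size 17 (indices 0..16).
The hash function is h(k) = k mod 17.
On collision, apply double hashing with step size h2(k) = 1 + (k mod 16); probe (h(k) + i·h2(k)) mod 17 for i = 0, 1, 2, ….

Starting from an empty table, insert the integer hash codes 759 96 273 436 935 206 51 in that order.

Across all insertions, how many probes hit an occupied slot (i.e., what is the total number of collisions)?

3

759 hashes to 11; slot 11 is free -> place at 11.
96 hashes to 11, h2=1; 11 taken -> place at 12.
273 hashes to 1; slot 1 is free -> place at 1.
436 hashes to 11, h2=5; 11 taken -> place at 16.
935 hashes to 0; slot 0 is free -> place at 0.
206 hashes to 2; slot 2 is free -> place at 2.
51 hashes to 0, h2=4; 0 taken -> place at 4.
Table: [935, 273, 206, ., 51, ., ., ., ., ., ., 759, 96, ., ., ., 436]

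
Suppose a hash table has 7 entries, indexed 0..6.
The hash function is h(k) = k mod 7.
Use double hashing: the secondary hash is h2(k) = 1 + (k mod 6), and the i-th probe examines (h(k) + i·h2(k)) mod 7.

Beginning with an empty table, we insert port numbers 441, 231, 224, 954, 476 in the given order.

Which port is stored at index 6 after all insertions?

441 hashes to 0; slot 0 is free => place at 0.
231 hashes to 0, h2=4; 0 taken => place at 4.
224 hashes to 0, h2=3; 0 taken => place at 3.
954 hashes to 2; slot 2 is free => place at 2.
476 hashes to 0, h2=3; 0,3 taken => place at 6.
Table: [441, ., 954, 224, 231, ., 476]

476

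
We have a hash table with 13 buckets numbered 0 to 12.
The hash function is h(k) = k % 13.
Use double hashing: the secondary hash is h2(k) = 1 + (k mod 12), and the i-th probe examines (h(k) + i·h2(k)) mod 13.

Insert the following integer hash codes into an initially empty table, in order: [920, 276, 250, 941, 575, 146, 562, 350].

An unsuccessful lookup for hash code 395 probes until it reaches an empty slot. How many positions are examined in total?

2

Insert 920: h=10, slot 10 empty -> index 10.
Insert 276: h=3, slot 3 empty -> index 3.
Insert 250: h=3, h2=11, slot 3 occupied -> index 1.
Insert 941: h=5, slot 5 empty -> index 5.
Insert 575: h=3, h2=12, slot 3 occupied -> index 2.
Insert 146: h=3, h2=3, slot 3 occupied -> index 6.
Insert 562: h=3, h2=11, slots 3,1 occupied -> index 12.
Insert 350: h=12, h2=3, slots 12,2,5 occupied -> index 8.
Table: [_, 250, 575, 276, _, 941, 146, _, 350, _, 920, _, 562]
Lookup 395: h=5, h2=12, probe 5,4 → slot 4 empty, not found.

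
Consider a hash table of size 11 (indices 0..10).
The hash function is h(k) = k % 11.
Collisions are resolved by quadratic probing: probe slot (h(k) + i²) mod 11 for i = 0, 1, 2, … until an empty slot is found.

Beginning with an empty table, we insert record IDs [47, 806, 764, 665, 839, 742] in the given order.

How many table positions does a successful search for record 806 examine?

2

47 hashes to 3; slot 3 is free => place at 3.
806 hashes to 3; 3 taken => place at 4.
764 hashes to 5; slot 5 is free => place at 5.
665 hashes to 5; 5 taken => place at 6.
839 hashes to 3; 3,4 taken => place at 7.
742 hashes to 5; 5,6 taken => place at 9.
Table: [∅, ∅, ∅, 47, 806, 764, 665, 839, ∅, 742, ∅]
Lookup 806: h=3, probe 3,4 → found at 4.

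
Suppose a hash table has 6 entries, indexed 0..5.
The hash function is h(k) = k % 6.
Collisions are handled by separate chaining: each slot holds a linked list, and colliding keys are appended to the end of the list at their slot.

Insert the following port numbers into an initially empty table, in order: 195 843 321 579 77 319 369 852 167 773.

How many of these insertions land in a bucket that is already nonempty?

6

195 -> bucket 3
843 -> bucket 3 (collision)
321 -> bucket 3 (collision)
579 -> bucket 3 (collision)
77 -> bucket 5
319 -> bucket 1
369 -> bucket 3 (collision)
852 -> bucket 0
167 -> bucket 5 (collision)
773 -> bucket 5 (collision)
Final buckets:
0: 852
1: 319
2: _
3: 195 -> 843 -> 321 -> 579 -> 369
4: _
5: 77 -> 167 -> 773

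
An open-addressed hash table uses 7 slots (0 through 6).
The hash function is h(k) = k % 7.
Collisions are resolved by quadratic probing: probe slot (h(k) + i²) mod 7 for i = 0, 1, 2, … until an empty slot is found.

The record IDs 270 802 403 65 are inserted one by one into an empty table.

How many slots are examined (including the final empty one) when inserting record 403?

Insert 270: h=4, slot 4 empty -> index 4.
Insert 802: h=4, slot 4 occupied -> index 5.
Insert 403: h=4, slots 4,5 occupied -> index 1.
Insert 65: h=2, slot 2 empty -> index 2.
Table: [—, 403, 65, —, 270, 802, —]

3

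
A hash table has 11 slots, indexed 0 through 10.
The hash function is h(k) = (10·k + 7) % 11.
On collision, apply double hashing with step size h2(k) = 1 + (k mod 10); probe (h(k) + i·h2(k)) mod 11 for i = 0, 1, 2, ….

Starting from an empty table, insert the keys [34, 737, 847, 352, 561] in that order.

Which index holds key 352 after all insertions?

34 hashes to 6; slot 6 is free -> place at 6.
737 hashes to 7; slot 7 is free -> place at 7.
847 hashes to 7, h2=8; 7 taken -> place at 4.
352 hashes to 7, h2=3; 7 taken -> place at 10.
561 hashes to 7, h2=2; 7 taken -> place at 9.
Table: [∅, ∅, ∅, ∅, 847, ∅, 34, 737, ∅, 561, 352]

10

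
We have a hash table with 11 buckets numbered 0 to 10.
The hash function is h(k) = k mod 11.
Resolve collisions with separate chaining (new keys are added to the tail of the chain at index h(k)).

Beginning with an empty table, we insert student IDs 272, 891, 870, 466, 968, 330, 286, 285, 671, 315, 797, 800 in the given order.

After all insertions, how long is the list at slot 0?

Insert 272: h=8, bucket 8 empty → new chain.
Insert 891: h=0, bucket 0 empty → new chain.
Insert 870: h=1, bucket 1 empty → new chain.
Insert 466: h=4, bucket 4 empty → new chain.
Insert 968: h=0, bucket 0 nonempty → append to chain.
Insert 330: h=0, bucket 0 nonempty → append to chain.
Insert 286: h=0, bucket 0 nonempty → append to chain.
Insert 285: h=10, bucket 10 empty → new chain.
Insert 671: h=0, bucket 0 nonempty → append to chain.
Insert 315: h=7, bucket 7 empty → new chain.
Insert 797: h=5, bucket 5 empty → new chain.
Insert 800: h=8, bucket 8 nonempty → append to chain.
Final buckets:
0: 891 -> 968 -> 330 -> 286 -> 671
1: 870
2: —
3: —
4: 466
5: 797
6: —
7: 315
8: 272 -> 800
9: —
10: 285

5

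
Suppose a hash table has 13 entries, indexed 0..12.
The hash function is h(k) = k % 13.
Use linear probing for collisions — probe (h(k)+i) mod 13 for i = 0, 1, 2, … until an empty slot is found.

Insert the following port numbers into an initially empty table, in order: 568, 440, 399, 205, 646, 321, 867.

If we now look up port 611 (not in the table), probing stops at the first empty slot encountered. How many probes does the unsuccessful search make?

Insert 568: h=9, slot 9 empty => index 9.
Insert 440: h=11, slot 11 empty => index 11.
Insert 399: h=9, slot 9 occupied => index 10.
Insert 205: h=10, slots 10,11 occupied => index 12.
Insert 646: h=9, slots 9,10,11,12 occupied => index 0.
Insert 321: h=9, slots 9,10,11,12,0 occupied => index 1.
Insert 867: h=9, slots 9,10,11,12,0,1 occupied => index 2.
Table: [646, 321, 867, _, _, _, _, _, _, 568, 399, 440, 205]
Lookup 611: h=0, probe 0,1,2,3 → slot 3 empty, not found.

4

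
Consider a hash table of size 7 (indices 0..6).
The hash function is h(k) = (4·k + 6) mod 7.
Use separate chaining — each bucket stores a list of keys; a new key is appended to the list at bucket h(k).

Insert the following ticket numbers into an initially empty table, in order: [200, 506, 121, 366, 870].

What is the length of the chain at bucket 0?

4

200 -> bucket 1
506 -> bucket 0
121 -> bucket 0 (collision)
366 -> bucket 0 (collision)
870 -> bucket 0 (collision)
Final buckets:
0: 506 -> 121 -> 366 -> 870
1: 200
2: _
3: _
4: _
5: _
6: _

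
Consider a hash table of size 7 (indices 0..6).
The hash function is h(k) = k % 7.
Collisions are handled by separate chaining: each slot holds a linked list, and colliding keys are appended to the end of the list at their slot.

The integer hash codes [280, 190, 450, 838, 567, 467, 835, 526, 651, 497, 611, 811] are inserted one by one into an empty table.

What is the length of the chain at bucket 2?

3

Insert 280: h=0, bucket 0 empty -> new chain.
Insert 190: h=1, bucket 1 empty -> new chain.
Insert 450: h=2, bucket 2 empty -> new chain.
Insert 838: h=5, bucket 5 empty -> new chain.
Insert 567: h=0, bucket 0 nonempty -> append to chain.
Insert 467: h=5, bucket 5 nonempty -> append to chain.
Insert 835: h=2, bucket 2 nonempty -> append to chain.
Insert 526: h=1, bucket 1 nonempty -> append to chain.
Insert 651: h=0, bucket 0 nonempty -> append to chain.
Insert 497: h=0, bucket 0 nonempty -> append to chain.
Insert 611: h=2, bucket 2 nonempty -> append to chain.
Insert 811: h=6, bucket 6 empty -> new chain.
Final buckets:
0: 280 -> 567 -> 651 -> 497
1: 190 -> 526
2: 450 -> 835 -> 611
3: —
4: —
5: 838 -> 467
6: 811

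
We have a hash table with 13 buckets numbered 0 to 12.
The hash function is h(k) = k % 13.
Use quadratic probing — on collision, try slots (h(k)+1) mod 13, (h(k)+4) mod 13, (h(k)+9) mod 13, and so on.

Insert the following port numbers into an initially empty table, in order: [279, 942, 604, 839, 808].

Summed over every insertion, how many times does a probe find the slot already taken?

Insert 279: h=6, slot 6 empty → index 6.
Insert 942: h=6, slot 6 occupied → index 7.
Insert 604: h=6, slots 6,7 occupied → index 10.
Insert 839: h=7, slot 7 occupied → index 8.
Insert 808: h=2, slot 2 empty → index 2.
Table: [-, -, 808, -, -, -, 279, 942, 839, -, 604, -, -]

4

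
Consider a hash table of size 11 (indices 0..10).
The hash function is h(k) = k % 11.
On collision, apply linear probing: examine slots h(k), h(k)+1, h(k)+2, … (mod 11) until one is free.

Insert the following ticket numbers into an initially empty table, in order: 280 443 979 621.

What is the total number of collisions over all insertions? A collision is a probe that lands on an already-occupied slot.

1

280: h=5 => slot 5
443: h=3 => slot 3
979: h=0 => slot 0
621: h=5, probe 5,6 => slot 6
Table: [979, -, -, 443, -, 280, 621, -, -, -, -]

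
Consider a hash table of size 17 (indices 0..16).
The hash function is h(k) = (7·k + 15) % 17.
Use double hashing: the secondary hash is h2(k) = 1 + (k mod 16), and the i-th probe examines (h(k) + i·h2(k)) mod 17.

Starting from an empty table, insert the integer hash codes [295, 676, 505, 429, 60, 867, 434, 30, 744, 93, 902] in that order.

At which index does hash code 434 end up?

Insert 295: h=6, slot 6 empty => index 6.
Insert 676: h=4, slot 4 empty => index 4.
Insert 505: h=14, slot 14 empty => index 14.
Insert 429: h=9, slot 9 empty => index 9.
Insert 60: h=10, slot 10 empty => index 10.
Insert 867: h=15, slot 15 empty => index 15.
Insert 434: h=10, h2=3, slot 10 occupied => index 13.
Insert 30: h=4, h2=15, slot 4 occupied => index 2.
Insert 744: h=4, h2=9, slots 4,13 occupied => index 5.
Insert 93: h=3, slot 3 empty => index 3.
Insert 902: h=5, h2=7, slot 5 occupied => index 12.
Table: [., ., 30, 93, 676, 744, 295, ., ., 429, 60, ., 902, 434, 505, 867, .]

13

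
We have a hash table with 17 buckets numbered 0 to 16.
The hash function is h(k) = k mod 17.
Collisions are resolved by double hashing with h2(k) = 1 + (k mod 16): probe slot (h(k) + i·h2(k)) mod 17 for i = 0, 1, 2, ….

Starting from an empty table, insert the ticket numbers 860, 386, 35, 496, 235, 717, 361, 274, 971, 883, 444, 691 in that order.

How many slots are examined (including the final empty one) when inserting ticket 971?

3

Insert 860: h=10, slot 10 empty => index 10.
Insert 386: h=12, slot 12 empty => index 12.
Insert 35: h=1, slot 1 empty => index 1.
Insert 496: h=3, slot 3 empty => index 3.
Insert 235: h=14, slot 14 empty => index 14.
Insert 717: h=3, h2=14, slot 3 occupied => index 0.
Insert 361: h=4, slot 4 empty => index 4.
Insert 274: h=2, slot 2 empty => index 2.
Insert 971: h=2, h2=12, slots 2,14 occupied => index 9.
Insert 883: h=16, slot 16 empty => index 16.
Insert 444: h=2, h2=13, slot 2 occupied => index 15.
Insert 691: h=11, slot 11 empty => index 11.
Table: [717, 35, 274, 496, 361, _, _, _, _, 971, 860, 691, 386, _, 235, 444, 883]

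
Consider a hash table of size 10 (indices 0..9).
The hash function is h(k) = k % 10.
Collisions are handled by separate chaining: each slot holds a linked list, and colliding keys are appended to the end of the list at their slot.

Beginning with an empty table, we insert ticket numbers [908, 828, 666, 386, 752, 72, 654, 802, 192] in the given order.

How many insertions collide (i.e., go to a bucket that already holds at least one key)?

5

908 -> bucket 8
828 -> bucket 8 (collision)
666 -> bucket 6
386 -> bucket 6 (collision)
752 -> bucket 2
72 -> bucket 2 (collision)
654 -> bucket 4
802 -> bucket 2 (collision)
192 -> bucket 2 (collision)
Final buckets:
0: —
1: —
2: 752 -> 72 -> 802 -> 192
3: —
4: 654
5: —
6: 666 -> 386
7: —
8: 908 -> 828
9: —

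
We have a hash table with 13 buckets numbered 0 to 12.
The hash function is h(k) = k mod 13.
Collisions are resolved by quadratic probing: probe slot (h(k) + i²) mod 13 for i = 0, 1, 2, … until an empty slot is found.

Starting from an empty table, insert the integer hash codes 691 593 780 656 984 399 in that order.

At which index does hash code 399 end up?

691 hashes to 2; slot 2 is free -> place at 2.
593 hashes to 8; slot 8 is free -> place at 8.
780 hashes to 0; slot 0 is free -> place at 0.
656 hashes to 6; slot 6 is free -> place at 6.
984 hashes to 9; slot 9 is free -> place at 9.
399 hashes to 9; 9 taken -> place at 10.
Table: [780, ∅, 691, ∅, ∅, ∅, 656, ∅, 593, 984, 399, ∅, ∅]

10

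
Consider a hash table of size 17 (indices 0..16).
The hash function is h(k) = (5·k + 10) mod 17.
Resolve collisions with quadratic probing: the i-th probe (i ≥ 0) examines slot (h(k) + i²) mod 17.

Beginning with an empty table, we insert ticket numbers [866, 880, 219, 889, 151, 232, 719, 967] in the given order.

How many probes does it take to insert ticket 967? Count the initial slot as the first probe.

4

Insert 866: h=5, slot 5 empty -> index 5.
Insert 880: h=7, slot 7 empty -> index 7.
Insert 219: h=0, slot 0 empty -> index 0.
Insert 889: h=1, slot 1 empty -> index 1.
Insert 151: h=0, slots 0,1 occupied -> index 4.
Insert 232: h=14, slot 14 empty -> index 14.
Insert 719: h=1, slot 1 occupied -> index 2.
Insert 967: h=0, slots 0,1,4 occupied -> index 9.
Table: [219, 889, 719, -, 151, 866, -, 880, -, 967, -, -, -, -, 232, -, -]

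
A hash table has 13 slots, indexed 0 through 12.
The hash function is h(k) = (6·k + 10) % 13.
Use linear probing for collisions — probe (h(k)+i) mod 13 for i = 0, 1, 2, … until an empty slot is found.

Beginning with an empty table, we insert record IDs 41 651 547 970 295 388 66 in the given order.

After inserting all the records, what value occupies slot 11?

Insert 41: h=9, slot 9 empty → index 9.
Insert 651: h=3, slot 3 empty → index 3.
Insert 547: h=3, slot 3 occupied → index 4.
Insert 970: h=6, slot 6 empty → index 6.
Insert 295: h=12, slot 12 empty → index 12.
Insert 388: h=11, slot 11 empty → index 11.
Insert 66: h=3, slots 3,4 occupied → index 5.
Table: [∅, ∅, ∅, 651, 547, 66, 970, ∅, ∅, 41, ∅, 388, 295]

388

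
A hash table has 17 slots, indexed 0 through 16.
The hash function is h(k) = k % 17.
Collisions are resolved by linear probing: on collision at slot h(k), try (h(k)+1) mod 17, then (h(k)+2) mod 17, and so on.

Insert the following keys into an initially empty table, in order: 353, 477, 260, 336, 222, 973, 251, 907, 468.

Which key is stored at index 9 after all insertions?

468

Insert 353: h=13, slot 13 empty -> index 13.
Insert 477: h=1, slot 1 empty -> index 1.
Insert 260: h=5, slot 5 empty -> index 5.
Insert 336: h=13, slot 13 occupied -> index 14.
Insert 222: h=1, slot 1 occupied -> index 2.
Insert 973: h=4, slot 4 empty -> index 4.
Insert 251: h=13, slots 13,14 occupied -> index 15.
Insert 907: h=6, slot 6 empty -> index 6.
Insert 468: h=9, slot 9 empty -> index 9.
Table: [-, 477, 222, -, 973, 260, 907, -, -, 468, -, -, -, 353, 336, 251, -]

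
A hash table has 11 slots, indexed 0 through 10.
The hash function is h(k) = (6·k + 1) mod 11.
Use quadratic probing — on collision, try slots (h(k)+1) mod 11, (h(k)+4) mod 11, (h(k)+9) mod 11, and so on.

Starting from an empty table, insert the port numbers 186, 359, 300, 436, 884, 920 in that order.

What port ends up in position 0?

436

186: h=6 -> slot 6
359: h=10 -> slot 10
300: h=8 -> slot 8
436: h=10, probe 10,0 -> slot 0
884: h=3 -> slot 3
920: h=10, probe 10,0,3,8,4 -> slot 4
Table: [436, ., ., 884, 920, ., 186, ., 300, ., 359]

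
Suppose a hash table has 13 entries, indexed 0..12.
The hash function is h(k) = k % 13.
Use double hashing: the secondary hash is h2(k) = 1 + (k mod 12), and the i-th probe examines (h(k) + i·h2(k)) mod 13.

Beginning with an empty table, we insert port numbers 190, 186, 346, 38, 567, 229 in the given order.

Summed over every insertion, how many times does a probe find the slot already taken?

190 hashes to 8; slot 8 is free -> place at 8.
186 hashes to 4; slot 4 is free -> place at 4.
346 hashes to 8, h2=11; 8 taken -> place at 6.
38 hashes to 12; slot 12 is free -> place at 12.
567 hashes to 8, h2=4; 8,12 taken -> place at 3.
229 hashes to 8, h2=2; 8 taken -> place at 10.
Table: [—, —, —, 567, 186, —, 346, —, 190, —, 229, —, 38]

4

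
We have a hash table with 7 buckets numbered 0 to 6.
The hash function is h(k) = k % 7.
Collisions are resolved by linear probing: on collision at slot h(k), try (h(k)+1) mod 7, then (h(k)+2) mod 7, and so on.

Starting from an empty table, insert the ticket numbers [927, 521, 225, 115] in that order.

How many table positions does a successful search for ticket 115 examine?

Insert 927: h=3, slot 3 empty → index 3.
Insert 521: h=3, slot 3 occupied → index 4.
Insert 225: h=1, slot 1 empty → index 1.
Insert 115: h=3, slots 3,4 occupied → index 5.
Table: [-, 225, -, 927, 521, 115, -]
Lookup 115: h=3, probe 3,4,5 → found at 5.

3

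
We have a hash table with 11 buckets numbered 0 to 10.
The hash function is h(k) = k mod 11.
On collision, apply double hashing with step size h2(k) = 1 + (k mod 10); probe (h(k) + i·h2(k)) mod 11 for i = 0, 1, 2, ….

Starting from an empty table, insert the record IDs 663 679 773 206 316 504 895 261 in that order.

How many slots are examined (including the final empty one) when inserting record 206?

663 hashes to 3; slot 3 is free → place at 3.
679 hashes to 8; slot 8 is free → place at 8.
773 hashes to 3, h2=4; 3 taken → place at 7.
206 hashes to 8, h2=7; 8 taken → place at 4.
316 hashes to 8, h2=7; 8,4 taken → place at 0.
504 hashes to 9; slot 9 is free → place at 9.
895 hashes to 4, h2=6; 4 taken → place at 10.
261 hashes to 8, h2=2; 8,10 taken → place at 1.
Table: [316, 261, -, 663, 206, -, -, 773, 679, 504, 895]

2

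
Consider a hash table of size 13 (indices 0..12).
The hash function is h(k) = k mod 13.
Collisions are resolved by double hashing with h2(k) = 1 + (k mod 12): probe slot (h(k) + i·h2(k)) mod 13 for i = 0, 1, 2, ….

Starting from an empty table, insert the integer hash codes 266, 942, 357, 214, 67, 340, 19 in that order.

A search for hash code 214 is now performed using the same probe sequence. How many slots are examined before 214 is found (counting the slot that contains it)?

Insert 266: h=6, slot 6 empty → index 6.
Insert 942: h=6, h2=7, slot 6 occupied → index 0.
Insert 357: h=6, h2=10, slot 6 occupied → index 3.
Insert 214: h=6, h2=11, slot 6 occupied → index 4.
Insert 67: h=2, slot 2 empty → index 2.
Insert 340: h=2, h2=5, slot 2 occupied → index 7.
Insert 19: h=6, h2=8, slot 6 occupied → index 1.
Table: [942, 19, 67, 357, 214, ., 266, 340, ., ., ., ., .]
Lookup 214: h=6, h2=11, probe 6,4 → found at 4.

2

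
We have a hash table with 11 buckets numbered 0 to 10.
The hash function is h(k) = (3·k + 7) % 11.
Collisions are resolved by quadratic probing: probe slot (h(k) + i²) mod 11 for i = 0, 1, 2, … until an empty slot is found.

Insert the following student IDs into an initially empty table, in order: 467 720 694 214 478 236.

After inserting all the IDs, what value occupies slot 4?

467 hashes to 0; slot 0 is free → place at 0.
720 hashes to 0; 0 taken → place at 1.
694 hashes to 10; slot 10 is free → place at 10.
214 hashes to 0; 0,1 taken → place at 4.
478 hashes to 0; 0,1,4 taken → place at 9.
236 hashes to 0; 0,1,4,9 taken → place at 5.
Table: [467, 720, _, _, 214, 236, _, _, _, 478, 694]

214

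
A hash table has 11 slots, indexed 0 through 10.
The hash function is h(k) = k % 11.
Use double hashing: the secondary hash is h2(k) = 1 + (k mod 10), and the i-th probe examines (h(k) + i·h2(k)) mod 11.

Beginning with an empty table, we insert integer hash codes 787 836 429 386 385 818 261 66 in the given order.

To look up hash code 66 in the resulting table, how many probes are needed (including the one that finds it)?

3

787: h=6 -> slot 6
836: h=0 -> slot 0
429: h=0, h2=10, probe 0,10 -> slot 10
386: h=1 -> slot 1
385: h=0, h2=6, probe 0,6,1,7 -> slot 7
818: h=4 -> slot 4
261: h=8 -> slot 8
66: h=0, h2=7, probe 0,7,3 -> slot 3
Table: [836, 386, —, 66, 818, —, 787, 385, 261, —, 429]
Lookup 66: h=0, h2=7, probe 0,7,3 → found at 3.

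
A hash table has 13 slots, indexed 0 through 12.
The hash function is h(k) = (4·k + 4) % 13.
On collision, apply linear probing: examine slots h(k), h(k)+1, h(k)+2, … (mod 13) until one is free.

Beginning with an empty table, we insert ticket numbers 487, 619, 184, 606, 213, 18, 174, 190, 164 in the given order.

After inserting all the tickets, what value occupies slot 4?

190

Insert 487: h=2, slot 2 empty → index 2.
Insert 619: h=10, slot 10 empty → index 10.
Insert 184: h=12, slot 12 empty → index 12.
Insert 606: h=10, slot 10 occupied → index 11.
Insert 213: h=11, slots 11,12 occupied → index 0.
Insert 18: h=11, slots 11,12,0 occupied → index 1.
Insert 174: h=11, slots 11,12,0,1,2 occupied → index 3.
Insert 190: h=10, slots 10,11,12,0,1,2,3 occupied → index 4.
Insert 164: h=10, slots 10,11,12,0,1,2,3,4 occupied → index 5.
Table: [213, 18, 487, 174, 190, 164, ∅, ∅, ∅, ∅, 619, 606, 184]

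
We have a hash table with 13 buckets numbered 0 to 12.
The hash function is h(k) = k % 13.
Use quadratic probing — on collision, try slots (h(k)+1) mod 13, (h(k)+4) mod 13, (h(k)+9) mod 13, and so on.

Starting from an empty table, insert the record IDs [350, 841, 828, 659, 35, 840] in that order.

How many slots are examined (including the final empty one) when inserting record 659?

3

350 hashes to 12; slot 12 is free => place at 12.
841 hashes to 9; slot 9 is free => place at 9.
828 hashes to 9; 9 taken => place at 10.
659 hashes to 9; 9,10 taken => place at 0.
35 hashes to 9; 9,10,0 taken => place at 5.
840 hashes to 8; slot 8 is free => place at 8.
Table: [659, ., ., ., ., 35, ., ., 840, 841, 828, ., 350]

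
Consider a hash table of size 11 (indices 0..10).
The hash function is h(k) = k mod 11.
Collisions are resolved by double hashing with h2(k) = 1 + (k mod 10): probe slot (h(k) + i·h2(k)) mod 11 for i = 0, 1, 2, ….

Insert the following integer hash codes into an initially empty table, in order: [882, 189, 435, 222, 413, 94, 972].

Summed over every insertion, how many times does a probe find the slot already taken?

882: h=2 => slot 2
189: h=2, h2=10, probe 2,1 => slot 1
435: h=6 => slot 6
222: h=2, h2=3, probe 2,5 => slot 5
413: h=6, h2=4, probe 6,10 => slot 10
94: h=6, h2=5, probe 6,0 => slot 0
972: h=4 => slot 4
Table: [94, 189, 882, ., 972, 222, 435, ., ., ., 413]

4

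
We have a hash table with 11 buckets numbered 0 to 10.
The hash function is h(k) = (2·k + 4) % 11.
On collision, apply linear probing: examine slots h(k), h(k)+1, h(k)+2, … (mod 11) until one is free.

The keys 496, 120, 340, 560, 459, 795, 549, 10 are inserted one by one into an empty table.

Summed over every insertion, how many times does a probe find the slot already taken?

Insert 496: h=6, slot 6 empty -> index 6.
Insert 120: h=2, slot 2 empty -> index 2.
Insert 340: h=2, slot 2 occupied -> index 3.
Insert 560: h=2, slots 2,3 occupied -> index 4.
Insert 459: h=9, slot 9 empty -> index 9.
Insert 795: h=10, slot 10 empty -> index 10.
Insert 549: h=2, slots 2,3,4 occupied -> index 5.
Insert 10: h=2, slots 2,3,4,5,6 occupied -> index 7.
Table: [—, —, 120, 340, 560, 549, 496, 10, —, 459, 795]

11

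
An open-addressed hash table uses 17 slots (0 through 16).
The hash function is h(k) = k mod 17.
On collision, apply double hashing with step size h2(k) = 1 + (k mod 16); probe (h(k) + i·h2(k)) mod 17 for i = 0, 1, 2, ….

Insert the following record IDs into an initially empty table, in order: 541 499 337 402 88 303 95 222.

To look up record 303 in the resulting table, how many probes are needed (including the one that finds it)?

541 hashes to 14; slot 14 is free => place at 14.
499 hashes to 6; slot 6 is free => place at 6.
337 hashes to 14, h2=2; 14 taken => place at 16.
402 hashes to 11; slot 11 is free => place at 11.
88 hashes to 3; slot 3 is free => place at 3.
303 hashes to 14, h2=16; 14 taken => place at 13.
95 hashes to 10; slot 10 is free => place at 10.
222 hashes to 1; slot 1 is free => place at 1.
Table: [∅, 222, ∅, 88, ∅, ∅, 499, ∅, ∅, ∅, 95, 402, ∅, 303, 541, ∅, 337]
Lookup 303: h=14, h2=16, probe 14,13 → found at 13.

2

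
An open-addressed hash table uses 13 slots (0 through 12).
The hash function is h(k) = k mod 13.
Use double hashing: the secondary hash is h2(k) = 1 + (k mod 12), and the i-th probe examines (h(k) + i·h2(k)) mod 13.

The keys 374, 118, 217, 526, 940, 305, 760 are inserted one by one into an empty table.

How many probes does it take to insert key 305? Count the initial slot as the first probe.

2

Insert 374: h=10, slot 10 empty → index 10.
Insert 118: h=1, slot 1 empty → index 1.
Insert 217: h=9, slot 9 empty → index 9.
Insert 526: h=6, slot 6 empty → index 6.
Insert 940: h=4, slot 4 empty → index 4.
Insert 305: h=6, h2=6, slot 6 occupied → index 12.
Insert 760: h=6, h2=5, slot 6 occupied → index 11.
Table: [-, 118, -, -, 940, -, 526, -, -, 217, 374, 760, 305]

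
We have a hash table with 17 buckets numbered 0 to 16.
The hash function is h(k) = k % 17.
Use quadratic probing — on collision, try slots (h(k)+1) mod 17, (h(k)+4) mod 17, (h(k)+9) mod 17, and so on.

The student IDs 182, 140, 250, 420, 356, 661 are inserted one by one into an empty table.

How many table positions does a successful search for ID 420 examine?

3

Insert 182: h=12, slot 12 empty → index 12.
Insert 140: h=4, slot 4 empty → index 4.
Insert 250: h=12, slot 12 occupied → index 13.
Insert 420: h=12, slots 12,13 occupied → index 16.
Insert 356: h=16, slot 16 occupied → index 0.
Insert 661: h=15, slot 15 empty → index 15.
Table: [356, —, —, —, 140, —, —, —, —, —, —, —, 182, 250, —, 661, 420]
Lookup 420: h=12, probe 12,13,16 → found at 16.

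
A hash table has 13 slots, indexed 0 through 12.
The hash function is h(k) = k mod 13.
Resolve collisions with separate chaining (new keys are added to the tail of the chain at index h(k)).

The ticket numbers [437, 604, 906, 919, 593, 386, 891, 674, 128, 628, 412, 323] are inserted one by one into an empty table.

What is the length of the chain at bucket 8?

2

Insert 437: h=8, bucket 8 empty -> new chain.
Insert 604: h=6, bucket 6 empty -> new chain.
Insert 906: h=9, bucket 9 empty -> new chain.
Insert 919: h=9, bucket 9 nonempty -> append to chain.
Insert 593: h=8, bucket 8 nonempty -> append to chain.
Insert 386: h=9, bucket 9 nonempty -> append to chain.
Insert 891: h=7, bucket 7 empty -> new chain.
Insert 674: h=11, bucket 11 empty -> new chain.
Insert 128: h=11, bucket 11 nonempty -> append to chain.
Insert 628: h=4, bucket 4 empty -> new chain.
Insert 412: h=9, bucket 9 nonempty -> append to chain.
Insert 323: h=11, bucket 11 nonempty -> append to chain.
Final buckets:
0: —
1: —
2: —
3: —
4: 628
5: —
6: 604
7: 891
8: 437 -> 593
9: 906 -> 919 -> 386 -> 412
10: —
11: 674 -> 128 -> 323
12: —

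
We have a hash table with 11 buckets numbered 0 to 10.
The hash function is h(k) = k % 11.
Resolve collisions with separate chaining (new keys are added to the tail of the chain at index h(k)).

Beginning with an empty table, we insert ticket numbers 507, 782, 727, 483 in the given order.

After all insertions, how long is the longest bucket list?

3

507 -> bucket 1
782 -> bucket 1 (collision)
727 -> bucket 1 (collision)
483 -> bucket 10
Final buckets:
0: _
1: 507 -> 782 -> 727
2: _
3: _
4: _
5: _
6: _
7: _
8: _
9: _
10: 483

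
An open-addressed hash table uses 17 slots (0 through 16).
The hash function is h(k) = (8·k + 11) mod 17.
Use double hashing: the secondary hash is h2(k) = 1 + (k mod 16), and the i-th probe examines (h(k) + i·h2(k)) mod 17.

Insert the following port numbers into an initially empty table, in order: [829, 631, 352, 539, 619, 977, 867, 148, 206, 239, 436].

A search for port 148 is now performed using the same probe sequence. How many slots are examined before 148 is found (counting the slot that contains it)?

3

829 hashes to 13; slot 13 is free => place at 13.
631 hashes to 10; slot 10 is free => place at 10.
352 hashes to 5; slot 5 is free => place at 5.
539 hashes to 5, h2=12; 5 taken => place at 0.
619 hashes to 16; slot 16 is free => place at 16.
977 hashes to 7; slot 7 is free => place at 7.
867 hashes to 11; slot 11 is free => place at 11.
148 hashes to 5, h2=5; 5,10 taken => place at 15.
206 hashes to 10, h2=15; 10 taken => place at 8.
239 hashes to 2; slot 2 is free => place at 2.
436 hashes to 14; slot 14 is free => place at 14.
Table: [539, _, 239, _, _, 352, _, 977, 206, _, 631, 867, _, 829, 436, 148, 619]
Lookup 148: h=5, h2=5, probe 5,10,15 → found at 15.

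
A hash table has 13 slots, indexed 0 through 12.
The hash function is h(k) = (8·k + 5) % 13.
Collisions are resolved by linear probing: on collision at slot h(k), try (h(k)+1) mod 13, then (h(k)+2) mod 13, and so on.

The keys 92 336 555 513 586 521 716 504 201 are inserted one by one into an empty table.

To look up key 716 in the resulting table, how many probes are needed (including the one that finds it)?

6

Insert 92: h=0, slot 0 empty → index 0.
Insert 336: h=2, slot 2 empty → index 2.
Insert 555: h=12, slot 12 empty → index 12.
Insert 513: h=1, slot 1 empty → index 1.
Insert 586: h=0, slots 0,1,2 occupied → index 3.
Insert 521: h=0, slots 0,1,2,3 occupied → index 4.
Insert 716: h=0, slots 0,1,2,3,4 occupied → index 5.
Insert 504: h=7, slot 7 empty → index 7.
Insert 201: h=1, slots 1,2,3,4,5 occupied → index 6.
Table: [92, 513, 336, 586, 521, 716, 201, 504, _, _, _, _, 555]
Lookup 716: h=0, probe 0,1,2,3,4,5 → found at 5.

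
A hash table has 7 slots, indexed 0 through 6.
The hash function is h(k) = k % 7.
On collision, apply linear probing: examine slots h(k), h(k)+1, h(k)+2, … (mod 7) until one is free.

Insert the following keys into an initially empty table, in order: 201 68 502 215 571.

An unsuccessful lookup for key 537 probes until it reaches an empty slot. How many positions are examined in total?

201: h=5 -> slot 5
68: h=5, probe 5,6 -> slot 6
502: h=5, probe 5,6,0 -> slot 0
215: h=5, probe 5,6,0,1 -> slot 1
571: h=4 -> slot 4
Table: [502, 215, _, _, 571, 201, 68]
Lookup 537: h=5, probe 5,6,0,1,2 → slot 2 empty, not found.

5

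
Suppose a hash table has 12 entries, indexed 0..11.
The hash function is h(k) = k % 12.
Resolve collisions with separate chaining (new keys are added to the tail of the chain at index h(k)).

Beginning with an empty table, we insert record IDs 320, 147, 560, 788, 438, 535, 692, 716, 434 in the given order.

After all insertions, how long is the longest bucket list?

5

320 → bucket 8
147 → bucket 3
560 → bucket 8 (collision)
788 → bucket 8 (collision)
438 → bucket 6
535 → bucket 7
692 → bucket 8 (collision)
716 → bucket 8 (collision)
434 → bucket 2
Final buckets:
0: -
1: -
2: 434
3: 147
4: -
5: -
6: 438
7: 535
8: 320 -> 560 -> 788 -> 692 -> 716
9: -
10: -
11: -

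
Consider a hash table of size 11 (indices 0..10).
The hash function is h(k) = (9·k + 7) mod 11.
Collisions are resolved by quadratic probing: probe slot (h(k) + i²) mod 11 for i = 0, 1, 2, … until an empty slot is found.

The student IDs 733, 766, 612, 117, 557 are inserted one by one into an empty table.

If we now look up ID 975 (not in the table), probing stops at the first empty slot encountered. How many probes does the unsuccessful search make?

733: h=4 → slot 4
766: h=4, probe 4,5 → slot 5
612: h=4, probe 4,5,8 → slot 8
117: h=4, probe 4,5,8,2 → slot 2
557: h=4, probe 4,5,8,2,9 → slot 9
Table: [_, _, 117, _, 733, 766, _, _, 612, 557, _]
Lookup 975: h=4, probe 4,5,8,2,9,7 → slot 7 empty, not found.

6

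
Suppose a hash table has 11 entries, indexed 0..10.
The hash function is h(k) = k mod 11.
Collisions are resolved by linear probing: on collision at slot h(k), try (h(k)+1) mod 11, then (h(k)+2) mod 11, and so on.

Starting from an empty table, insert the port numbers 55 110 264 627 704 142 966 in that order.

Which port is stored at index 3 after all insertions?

Insert 55: h=0, slot 0 empty => index 0.
Insert 110: h=0, slot 0 occupied => index 1.
Insert 264: h=0, slots 0,1 occupied => index 2.
Insert 627: h=0, slots 0,1,2 occupied => index 3.
Insert 704: h=0, slots 0,1,2,3 occupied => index 4.
Insert 142: h=10, slot 10 empty => index 10.
Insert 966: h=9, slot 9 empty => index 9.
Table: [55, 110, 264, 627, 704, -, -, -, -, 966, 142]

627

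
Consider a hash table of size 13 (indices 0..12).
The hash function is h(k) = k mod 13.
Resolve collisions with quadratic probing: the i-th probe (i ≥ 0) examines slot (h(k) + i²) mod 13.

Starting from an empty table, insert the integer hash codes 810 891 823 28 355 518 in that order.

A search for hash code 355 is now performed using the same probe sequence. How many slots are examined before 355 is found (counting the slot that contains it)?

3

810: h=4 → slot 4
891: h=7 → slot 7
823: h=4, probe 4,5 → slot 5
28: h=2 → slot 2
355: h=4, probe 4,5,8 → slot 8
518: h=11 → slot 11
Table: [—, —, 28, —, 810, 823, —, 891, 355, —, —, 518, —]
Lookup 355: h=4, probe 4,5,8 → found at 8.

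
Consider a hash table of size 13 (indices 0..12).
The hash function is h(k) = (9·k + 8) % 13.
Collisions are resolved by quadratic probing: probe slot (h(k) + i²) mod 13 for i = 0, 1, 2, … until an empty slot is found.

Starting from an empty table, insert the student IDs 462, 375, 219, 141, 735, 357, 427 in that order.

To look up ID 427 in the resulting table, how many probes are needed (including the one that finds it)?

4

Insert 462: h=6, slot 6 empty -> index 6.
Insert 375: h=3, slot 3 empty -> index 3.
Insert 219: h=3, slot 3 occupied -> index 4.
Insert 141: h=3, slots 3,4 occupied -> index 7.
Insert 735: h=6, slots 6,7 occupied -> index 10.
Insert 357: h=10, slot 10 occupied -> index 11.
Insert 427: h=3, slots 3,4,7 occupied -> index 12.
Table: [_, _, _, 375, 219, _, 462, 141, _, _, 735, 357, 427]
Lookup 427: h=3, probe 3,4,7,12 → found at 12.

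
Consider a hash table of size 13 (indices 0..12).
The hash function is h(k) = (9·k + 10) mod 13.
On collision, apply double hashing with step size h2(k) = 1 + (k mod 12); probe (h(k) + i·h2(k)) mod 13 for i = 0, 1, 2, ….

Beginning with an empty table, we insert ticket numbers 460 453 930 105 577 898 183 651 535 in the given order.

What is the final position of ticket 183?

10

Insert 460: h=3, slot 3 empty → index 3.
Insert 453: h=5, slot 5 empty → index 5.
Insert 930: h=8, slot 8 empty → index 8.
Insert 105: h=6, slot 6 empty → index 6.
Insert 577: h=3, h2=2, slots 3,5 occupied → index 7.
Insert 898: h=6, h2=11, slot 6 occupied → index 4.
Insert 183: h=6, h2=4, slot 6 occupied → index 10.
Insert 651: h=6, h2=4, slots 6,10 occupied → index 1.
Insert 535: h=2, slot 2 empty → index 2.
Table: [., 651, 535, 460, 898, 453, 105, 577, 930, ., 183, ., .]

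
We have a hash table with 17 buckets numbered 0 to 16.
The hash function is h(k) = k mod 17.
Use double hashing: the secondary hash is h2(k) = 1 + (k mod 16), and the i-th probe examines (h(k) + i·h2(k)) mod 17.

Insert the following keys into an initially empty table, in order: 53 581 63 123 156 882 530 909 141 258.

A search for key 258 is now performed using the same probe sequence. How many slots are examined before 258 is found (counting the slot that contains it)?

53 hashes to 2; slot 2 is free => place at 2.
581 hashes to 3; slot 3 is free => place at 3.
63 hashes to 12; slot 12 is free => place at 12.
123 hashes to 4; slot 4 is free => place at 4.
156 hashes to 3, h2=13; 3 taken => place at 16.
882 hashes to 15; slot 15 is free => place at 15.
530 hashes to 3, h2=3; 3 taken => place at 6.
909 hashes to 8; slot 8 is free => place at 8.
141 hashes to 5; slot 5 is free => place at 5.
258 hashes to 3, h2=3; 3,6 taken => place at 9.
Table: [—, —, 53, 581, 123, 141, 530, —, 909, 258, —, —, 63, —, —, 882, 156]
Lookup 258: h=3, h2=3, probe 3,6,9 → found at 9.

3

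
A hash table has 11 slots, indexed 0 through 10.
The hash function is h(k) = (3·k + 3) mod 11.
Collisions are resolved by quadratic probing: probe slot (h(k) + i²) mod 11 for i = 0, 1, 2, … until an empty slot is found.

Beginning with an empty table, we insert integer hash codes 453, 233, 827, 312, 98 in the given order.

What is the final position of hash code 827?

2

Insert 453: h=9, slot 9 empty => index 9.
Insert 233: h=9, slot 9 occupied => index 10.
Insert 827: h=9, slots 9,10 occupied => index 2.
Insert 312: h=4, slot 4 empty => index 4.
Insert 98: h=0, slot 0 empty => index 0.
Table: [98, ., 827, ., 312, ., ., ., ., 453, 233]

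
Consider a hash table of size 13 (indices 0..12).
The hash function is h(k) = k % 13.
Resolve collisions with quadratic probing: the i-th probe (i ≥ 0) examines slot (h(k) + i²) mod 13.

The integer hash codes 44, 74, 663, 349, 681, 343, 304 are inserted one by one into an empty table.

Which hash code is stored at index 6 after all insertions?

Insert 44: h=5, slot 5 empty => index 5.
Insert 74: h=9, slot 9 empty => index 9.
Insert 663: h=0, slot 0 empty => index 0.
Insert 349: h=11, slot 11 empty => index 11.
Insert 681: h=5, slot 5 occupied => index 6.
Insert 343: h=5, slots 5,6,9 occupied => index 1.
Insert 304: h=5, slots 5,6,9,1 occupied => index 8.
Table: [663, 343, —, —, —, 44, 681, —, 304, 74, —, 349, —]

681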